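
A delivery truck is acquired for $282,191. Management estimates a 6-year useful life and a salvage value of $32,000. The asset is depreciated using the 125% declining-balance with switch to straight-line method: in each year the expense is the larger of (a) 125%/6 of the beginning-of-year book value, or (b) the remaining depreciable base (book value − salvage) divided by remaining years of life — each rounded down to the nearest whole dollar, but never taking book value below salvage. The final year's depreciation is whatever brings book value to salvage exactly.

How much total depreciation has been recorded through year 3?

$142,176

Depreciable base = $282,191 − $32,000 = $250,191.
Year 1: DB = ⌊$282,191 × 125%/6⌋ = $58,789; SL = ⌊$250,191/6⌋ = $41,698 → take DB $58,789. Book value $223,402.
Year 2: DB = ⌊$223,402 × 125%/6⌋ = $46,542; SL = ⌊$191,402/5⌋ = $38,280 → take DB $46,542. Book value $176,860.
Year 3: DB = ⌊$176,860 × 125%/6⌋ = $36,845; SL = ⌊$144,860/4⌋ = $36,215 → take DB $36,845. Book value $140,015.
Accumulated through year 3 = $282,191 − $140,015 = $142,176.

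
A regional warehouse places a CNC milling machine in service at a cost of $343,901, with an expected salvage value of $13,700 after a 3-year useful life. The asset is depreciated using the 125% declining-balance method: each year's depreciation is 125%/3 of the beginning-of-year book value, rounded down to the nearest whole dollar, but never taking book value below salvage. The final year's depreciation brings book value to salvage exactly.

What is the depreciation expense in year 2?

$83,587

Depreciable base = $343,901 − $13,700 = $330,201.
Year 1: ⌊$343,901 × 125%/3⌋ = $143,292. Book value $200,609.
Year 2: ⌊$200,609 × 125%/3⌋ = $83,587. Book value $117,022.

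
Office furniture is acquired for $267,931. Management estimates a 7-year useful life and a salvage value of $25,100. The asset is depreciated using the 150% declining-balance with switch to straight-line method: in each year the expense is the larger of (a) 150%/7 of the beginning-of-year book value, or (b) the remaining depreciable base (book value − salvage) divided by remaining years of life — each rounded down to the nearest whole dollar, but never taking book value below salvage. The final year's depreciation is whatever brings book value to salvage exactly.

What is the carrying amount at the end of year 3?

Depreciable base = $267,931 − $25,100 = $242,831.
Year 1: DB = ⌊$267,931 × 150%/7⌋ = $57,413; SL = ⌊$242,831/7⌋ = $34,690 → take DB $57,413. Book value $210,518.
Year 2: DB = ⌊$210,518 × 150%/7⌋ = $45,111; SL = ⌊$185,418/6⌋ = $30,903 → take DB $45,111. Book value $165,407.
Year 3: DB = ⌊$165,407 × 150%/7⌋ = $35,444; SL = ⌊$140,307/5⌋ = $28,061 → take DB $35,444. Book value $129,963.

$129,963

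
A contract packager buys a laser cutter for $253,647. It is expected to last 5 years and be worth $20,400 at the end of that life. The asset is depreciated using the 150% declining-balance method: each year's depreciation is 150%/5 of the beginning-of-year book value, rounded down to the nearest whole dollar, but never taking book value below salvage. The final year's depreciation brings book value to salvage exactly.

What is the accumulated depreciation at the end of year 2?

Depreciable base = $253,647 − $20,400 = $233,247.
Year 1: ⌊$253,647 × 150%/5⌋ = $76,094. Book value $177,553.
Year 2: ⌊$177,553 × 150%/5⌋ = $53,265. Book value $124,288.
Accumulated through year 2 = $253,647 − $124,288 = $129,359.

$129,359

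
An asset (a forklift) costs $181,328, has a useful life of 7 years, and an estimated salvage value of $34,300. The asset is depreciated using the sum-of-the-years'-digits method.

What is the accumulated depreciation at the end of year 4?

$115,522

Depreciable base = $181,328 − $34,300 = $147,028.
Sum of the years' digits = 7+6+5+4+3+2+1 = 28.
Year 1: $147,028 × 7/28 = $36,757. Book value $144,571.
Year 2: $147,028 × 6/28 = $31,506. Book value $113,065.
Year 3: $147,028 × 5/28 = $26,255. Book value $86,810.
Year 4: $147,028 × 4/28 = $21,004. Book value $65,806.
Accumulated through year 4 = $181,328 − $65,806 = $115,522.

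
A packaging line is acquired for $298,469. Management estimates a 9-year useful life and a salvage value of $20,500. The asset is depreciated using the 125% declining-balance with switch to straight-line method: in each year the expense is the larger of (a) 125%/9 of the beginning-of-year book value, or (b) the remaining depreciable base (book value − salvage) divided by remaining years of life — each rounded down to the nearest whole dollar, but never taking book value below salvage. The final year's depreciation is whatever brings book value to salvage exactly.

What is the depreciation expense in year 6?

$28,347

Depreciable base = $298,469 − $20,500 = $277,969.
Year 1: DB = ⌊$298,469 × 125%/9⌋ = $41,454; SL = ⌊$277,969/9⌋ = $30,885 → take DB $41,454. Book value $257,015.
Year 2: DB = ⌊$257,015 × 125%/9⌋ = $35,696; SL = ⌊$236,515/8⌋ = $29,564 → take DB $35,696. Book value $221,319.
Year 3: DB = ⌊$221,319 × 125%/9⌋ = $30,738; SL = ⌊$200,819/7⌋ = $28,688 → take DB $30,738. Book value $190,581.
Year 4: DB = ⌊$190,581 × 125%/9⌋ = $26,469; SL = ⌊$170,081/6⌋ = $28,346 → take SL $28,346. Book value $162,235.
Year 5: DB = ⌊$162,235 × 125%/9⌋ = $22,532; SL = ⌊$141,735/5⌋ = $28,347 → take SL $28,347. Book value $133,888.
Year 6: DB = ⌊$133,888 × 125%/9⌋ = $18,595; SL = ⌊$113,388/4⌋ = $28,347 → take SL $28,347. Book value $105,541.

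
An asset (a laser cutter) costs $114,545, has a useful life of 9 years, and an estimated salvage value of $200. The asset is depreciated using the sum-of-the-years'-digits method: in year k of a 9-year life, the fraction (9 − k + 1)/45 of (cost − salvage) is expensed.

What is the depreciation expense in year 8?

$5,082

Depreciable base = $114,545 − $200 = $114,345.
Sum of the years' digits = 9+8+7+6+5+4+3+2+1 = 45.
Year 1: $114,345 × 9/45 = $22,869. Book value $91,676.
Year 2: $114,345 × 8/45 = $20,328. Book value $71,348.
Year 3: $114,345 × 7/45 = $17,787. Book value $53,561.
Year 4: $114,345 × 6/45 = $15,246. Book value $38,315.
Year 5: $114,345 × 5/45 = $12,705. Book value $25,610.
Year 6: $114,345 × 4/45 = $10,164. Book value $15,446.
Year 7: $114,345 × 3/45 = $7,623. Book value $7,823.
Year 8: $114,345 × 2/45 = $5,082. Book value $2,741.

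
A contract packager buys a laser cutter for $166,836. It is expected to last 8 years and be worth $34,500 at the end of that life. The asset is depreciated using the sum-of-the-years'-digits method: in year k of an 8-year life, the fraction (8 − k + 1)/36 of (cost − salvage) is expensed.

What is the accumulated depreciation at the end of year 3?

Depreciable base = $166,836 − $34,500 = $132,336.
Sum of the years' digits = 8+7+6+5+4+3+2+1 = 36.
Year 1: $132,336 × 8/36 = $29,408. Book value $137,428.
Year 2: $132,336 × 7/36 = $25,732. Book value $111,696.
Year 3: $132,336 × 6/36 = $22,056. Book value $89,640.
Accumulated through year 3 = $166,836 − $89,640 = $77,196.

$77,196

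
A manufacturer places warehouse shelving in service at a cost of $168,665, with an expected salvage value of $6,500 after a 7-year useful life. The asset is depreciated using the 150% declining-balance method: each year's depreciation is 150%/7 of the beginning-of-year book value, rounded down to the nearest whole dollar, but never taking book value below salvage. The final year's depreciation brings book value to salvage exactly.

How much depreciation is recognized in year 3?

Depreciable base = $168,665 − $6,500 = $162,165.
Year 1: ⌊$168,665 × 150%/7⌋ = $36,142. Book value $132,523.
Year 2: ⌊$132,523 × 150%/7⌋ = $28,397. Book value $104,126.
Year 3: ⌊$104,126 × 150%/7⌋ = $22,312. Book value $81,814.

$22,312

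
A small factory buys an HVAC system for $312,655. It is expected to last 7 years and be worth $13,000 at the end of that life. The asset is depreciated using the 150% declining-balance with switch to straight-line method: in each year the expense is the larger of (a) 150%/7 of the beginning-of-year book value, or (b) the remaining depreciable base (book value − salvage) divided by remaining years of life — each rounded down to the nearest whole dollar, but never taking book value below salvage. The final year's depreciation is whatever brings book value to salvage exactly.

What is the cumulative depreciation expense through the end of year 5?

Depreciable base = $312,655 − $13,000 = $299,655.
Year 1: DB = ⌊$312,655 × 150%/7⌋ = $66,997; SL = ⌊$299,655/7⌋ = $42,807 → take DB $66,997. Book value $245,658.
Year 2: DB = ⌊$245,658 × 150%/7⌋ = $52,641; SL = ⌊$232,658/6⌋ = $38,776 → take DB $52,641. Book value $193,017.
Year 3: DB = ⌊$193,017 × 150%/7⌋ = $41,360; SL = ⌊$180,017/5⌋ = $36,003 → take DB $41,360. Book value $151,657.
Year 4: DB = ⌊$151,657 × 150%/7⌋ = $32,497; SL = ⌊$138,657/4⌋ = $34,664 → take SL $34,664. Book value $116,993.
Year 5: DB = ⌊$116,993 × 150%/7⌋ = $25,069; SL = ⌊$103,993/3⌋ = $34,664 → take SL $34,664. Book value $82,329.
Accumulated through year 5 = $312,655 − $82,329 = $230,326.

$230,326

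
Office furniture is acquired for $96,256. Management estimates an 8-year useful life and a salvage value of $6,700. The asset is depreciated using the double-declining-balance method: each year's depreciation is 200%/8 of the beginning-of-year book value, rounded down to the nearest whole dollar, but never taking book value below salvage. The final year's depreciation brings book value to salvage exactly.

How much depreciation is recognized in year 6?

Depreciable base = $96,256 − $6,700 = $89,556.
Year 1: ⌊$96,256 × 200%/8⌋ = $24,064. Book value $72,192.
Year 2: ⌊$72,192 × 200%/8⌋ = $18,048. Book value $54,144.
Year 3: ⌊$54,144 × 200%/8⌋ = $13,536. Book value $40,608.
Year 4: ⌊$40,608 × 200%/8⌋ = $10,152. Book value $30,456.
Year 5: ⌊$30,456 × 200%/8⌋ = $7,614. Book value $22,842.
Year 6: ⌊$22,842 × 200%/8⌋ = $5,710. Book value $17,132.

$5,710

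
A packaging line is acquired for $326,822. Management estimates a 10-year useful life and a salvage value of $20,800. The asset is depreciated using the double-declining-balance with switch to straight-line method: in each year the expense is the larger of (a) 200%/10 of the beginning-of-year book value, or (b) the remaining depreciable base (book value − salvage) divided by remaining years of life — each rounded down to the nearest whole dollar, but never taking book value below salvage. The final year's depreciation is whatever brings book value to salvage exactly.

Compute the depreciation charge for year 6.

$21,419

Depreciable base = $326,822 − $20,800 = $306,022.
Year 1: DB = ⌊$326,822 × 200%/10⌋ = $65,364; SL = ⌊$306,022/10⌋ = $30,602 → take DB $65,364. Book value $261,458.
Year 2: DB = ⌊$261,458 × 200%/10⌋ = $52,291; SL = ⌊$240,658/9⌋ = $26,739 → take DB $52,291. Book value $209,167.
Year 3: DB = ⌊$209,167 × 200%/10⌋ = $41,833; SL = ⌊$188,367/8⌋ = $23,545 → take DB $41,833. Book value $167,334.
Year 4: DB = ⌊$167,334 × 200%/10⌋ = $33,466; SL = ⌊$146,534/7⌋ = $20,933 → take DB $33,466. Book value $133,868.
Year 5: DB = ⌊$133,868 × 200%/10⌋ = $26,773; SL = ⌊$113,068/6⌋ = $18,844 → take DB $26,773. Book value $107,095.
Year 6: DB = ⌊$107,095 × 200%/10⌋ = $21,419; SL = ⌊$86,295/5⌋ = $17,259 → take DB $21,419. Book value $85,676.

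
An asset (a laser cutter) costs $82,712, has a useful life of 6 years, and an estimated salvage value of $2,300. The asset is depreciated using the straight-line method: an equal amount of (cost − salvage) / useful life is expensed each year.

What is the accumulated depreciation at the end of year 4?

$53,608

Depreciable base = $82,712 − $2,300 = $80,412.
Annual expense = $80,412 / 6 = $13,402.
End of year 1: book value $69,310.
End of year 2: book value $55,908.
End of year 3: book value $42,506.
End of year 4: book value $29,104.
Accumulated through year 4 = $82,712 − $29,104 = $53,608.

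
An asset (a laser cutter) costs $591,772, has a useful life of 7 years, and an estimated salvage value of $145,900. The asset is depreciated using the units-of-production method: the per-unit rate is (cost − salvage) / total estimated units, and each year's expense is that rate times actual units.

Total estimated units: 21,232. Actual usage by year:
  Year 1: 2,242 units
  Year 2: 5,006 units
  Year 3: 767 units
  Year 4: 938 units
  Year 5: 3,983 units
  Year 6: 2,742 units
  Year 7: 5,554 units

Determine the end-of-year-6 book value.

$262,534

Depreciable base = $591,772 − $145,900 = $445,872.
Rate = $445,872 / 21,232 units = $21 per unit.
Year 1: 2,242 × $21 = $47,082. Book value $544,690.
Year 2: 5,006 × $21 = $105,126. Book value $439,564.
Year 3: 767 × $21 = $16,107. Book value $423,457.
Year 4: 938 × $21 = $19,698. Book value $403,759.
Year 5: 3,983 × $21 = $83,643. Book value $320,116.
Year 6: 2,742 × $21 = $57,582. Book value $262,534.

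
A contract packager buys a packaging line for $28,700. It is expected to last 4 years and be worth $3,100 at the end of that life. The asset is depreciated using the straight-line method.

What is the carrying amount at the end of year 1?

Depreciable base = $28,700 − $3,100 = $25,600.
Annual expense = $25,600 / 4 = $6,400.
End of year 1: book value $22,300.

$22,300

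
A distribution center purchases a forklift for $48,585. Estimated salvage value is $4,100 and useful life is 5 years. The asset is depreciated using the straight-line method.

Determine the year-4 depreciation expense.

Depreciable base = $48,585 − $4,100 = $44,485.
Annual expense = $44,485 / 5 = $8,897.

$8,897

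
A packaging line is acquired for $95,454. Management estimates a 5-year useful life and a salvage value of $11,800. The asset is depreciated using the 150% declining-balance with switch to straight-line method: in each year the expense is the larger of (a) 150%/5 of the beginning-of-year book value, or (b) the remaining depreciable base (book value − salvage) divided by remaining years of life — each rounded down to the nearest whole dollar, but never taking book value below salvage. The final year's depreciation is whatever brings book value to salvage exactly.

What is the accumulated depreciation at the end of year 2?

$48,681

Depreciable base = $95,454 − $11,800 = $83,654.
Year 1: DB = ⌊$95,454 × 150%/5⌋ = $28,636; SL = ⌊$83,654/5⌋ = $16,730 → take DB $28,636. Book value $66,818.
Year 2: DB = ⌊$66,818 × 150%/5⌋ = $20,045; SL = ⌊$55,018/4⌋ = $13,754 → take DB $20,045. Book value $46,773.
Accumulated through year 2 = $95,454 − $46,773 = $48,681.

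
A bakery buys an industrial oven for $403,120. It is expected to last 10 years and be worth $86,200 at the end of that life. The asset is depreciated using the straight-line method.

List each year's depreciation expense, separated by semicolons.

$31,692; $31,692; $31,692; $31,692; $31,692; $31,692; $31,692; $31,692; $31,692; $31,692

Depreciable base = $403,120 − $86,200 = $316,920.
Annual expense = $316,920 / 10 = $31,692.
End of year 1: book value $371,428.
End of year 2: book value $339,736.
End of year 3: book value $308,044.
End of year 4: book value $276,352.
End of year 5: book value $244,660.
End of year 6: book value $212,968.
End of year 7: book value $181,276.
End of year 8: book value $149,584.
End of year 9: book value $117,892.
End of year 10: book value $86,200.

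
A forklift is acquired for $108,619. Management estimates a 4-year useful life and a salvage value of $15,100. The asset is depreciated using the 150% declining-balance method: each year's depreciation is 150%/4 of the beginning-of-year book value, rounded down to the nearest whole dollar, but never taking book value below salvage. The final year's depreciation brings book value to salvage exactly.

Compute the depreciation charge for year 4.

$11,419

Depreciable base = $108,619 − $15,100 = $93,519.
Year 1: ⌊$108,619 × 150%/4⌋ = $40,732. Book value $67,887.
Year 2: ⌊$67,887 × 150%/4⌋ = $25,457. Book value $42,430.
Year 3: ⌊$42,430 × 150%/4⌋ = $15,911. Book value $26,519.
Year 4 (final): $26,519 − $15,100 = $11,419. Book value $15,100.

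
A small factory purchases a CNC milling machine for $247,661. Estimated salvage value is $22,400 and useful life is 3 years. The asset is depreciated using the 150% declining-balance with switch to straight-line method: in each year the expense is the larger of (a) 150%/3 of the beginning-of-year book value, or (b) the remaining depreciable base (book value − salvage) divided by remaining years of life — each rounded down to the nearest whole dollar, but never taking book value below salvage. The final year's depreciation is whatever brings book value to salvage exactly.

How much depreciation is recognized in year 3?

Depreciable base = $247,661 − $22,400 = $225,261.
Year 1: DB = ⌊$247,661 × 150%/3⌋ = $123,830; SL = ⌊$225,261/3⌋ = $75,087 → take DB $123,830. Book value $123,831.
Year 2: DB = ⌊$123,831 × 150%/3⌋ = $61,915; SL = ⌊$101,431/2⌋ = $50,715 → take DB $61,915. Book value $61,916.
Year 3 (final): $61,916 − $22,400 = $39,516. Book value $22,400.

$39,516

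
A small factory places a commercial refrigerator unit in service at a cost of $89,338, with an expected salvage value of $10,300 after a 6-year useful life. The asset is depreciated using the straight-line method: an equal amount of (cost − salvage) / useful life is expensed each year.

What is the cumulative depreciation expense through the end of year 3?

Depreciable base = $89,338 − $10,300 = $79,038.
Annual expense = $79,038 / 6 = $13,173.
End of year 1: book value $76,165.
End of year 2: book value $62,992.
End of year 3: book value $49,819.
Accumulated through year 3 = $89,338 − $49,819 = $39,519.

$39,519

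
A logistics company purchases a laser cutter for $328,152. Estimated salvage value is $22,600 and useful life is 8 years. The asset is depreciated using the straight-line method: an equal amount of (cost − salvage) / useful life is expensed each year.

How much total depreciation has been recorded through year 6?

$229,164

Depreciable base = $328,152 − $22,600 = $305,552.
Annual expense = $305,552 / 8 = $38,194.
End of year 1: book value $289,958.
End of year 2: book value $251,764.
End of year 3: book value $213,570.
End of year 4: book value $175,376.
End of year 5: book value $137,182.
End of year 6: book value $98,988.
Accumulated through year 6 = $328,152 − $98,988 = $229,164.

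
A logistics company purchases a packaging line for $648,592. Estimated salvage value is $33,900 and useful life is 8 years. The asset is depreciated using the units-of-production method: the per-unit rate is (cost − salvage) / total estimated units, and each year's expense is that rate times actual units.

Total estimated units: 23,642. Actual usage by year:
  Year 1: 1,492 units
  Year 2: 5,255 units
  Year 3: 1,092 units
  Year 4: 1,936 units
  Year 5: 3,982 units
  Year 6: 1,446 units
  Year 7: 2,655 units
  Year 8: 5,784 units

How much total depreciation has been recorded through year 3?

$203,814

Depreciable base = $648,592 − $33,900 = $614,692.
Rate = $614,692 / 23,642 units = $26 per unit.
Year 1: 1,492 × $26 = $38,792. Book value $609,800.
Year 2: 5,255 × $26 = $136,630. Book value $473,170.
Year 3: 1,092 × $26 = $28,392. Book value $444,778.
Accumulated through year 3 = $648,592 − $444,778 = $203,814.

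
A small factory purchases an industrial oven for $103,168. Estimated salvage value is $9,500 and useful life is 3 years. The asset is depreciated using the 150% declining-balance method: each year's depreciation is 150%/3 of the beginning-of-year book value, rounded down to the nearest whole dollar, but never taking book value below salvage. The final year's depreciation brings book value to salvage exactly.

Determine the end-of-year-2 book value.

$25,792

Depreciable base = $103,168 − $9,500 = $93,668.
Year 1: ⌊$103,168 × 150%/3⌋ = $51,584. Book value $51,584.
Year 2: ⌊$51,584 × 150%/3⌋ = $25,792. Book value $25,792.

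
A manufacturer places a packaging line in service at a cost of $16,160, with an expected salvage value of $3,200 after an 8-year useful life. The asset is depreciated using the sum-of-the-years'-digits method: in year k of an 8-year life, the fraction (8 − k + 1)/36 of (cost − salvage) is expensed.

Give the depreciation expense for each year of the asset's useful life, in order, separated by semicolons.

Depreciable base = $16,160 − $3,200 = $12,960.
Sum of the years' digits = 8+7+6+5+4+3+2+1 = 36.
Year 1: $12,960 × 8/36 = $2,880. Book value $13,280.
Year 2: $12,960 × 7/36 = $2,520. Book value $10,760.
Year 3: $12,960 × 6/36 = $2,160. Book value $8,600.
Year 4: $12,960 × 5/36 = $1,800. Book value $6,800.
Year 5: $12,960 × 4/36 = $1,440. Book value $5,360.
Year 6: $12,960 × 3/36 = $1,080. Book value $4,280.
Year 7: $12,960 × 2/36 = $720. Book value $3,560.
Year 8: $12,960 × 1/36 = $360. Book value $3,200.

$2,880; $2,520; $2,160; $1,800; $1,440; $1,080; $720; $360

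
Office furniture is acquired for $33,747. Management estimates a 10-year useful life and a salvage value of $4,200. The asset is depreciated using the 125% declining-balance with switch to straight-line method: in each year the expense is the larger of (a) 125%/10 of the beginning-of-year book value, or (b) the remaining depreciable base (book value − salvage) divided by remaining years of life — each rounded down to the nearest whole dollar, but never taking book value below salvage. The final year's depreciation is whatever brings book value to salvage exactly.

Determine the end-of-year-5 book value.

Depreciable base = $33,747 − $4,200 = $29,547.
Year 1: DB = ⌊$33,747 × 125%/10⌋ = $4,218; SL = ⌊$29,547/10⌋ = $2,954 → take DB $4,218. Book value $29,529.
Year 2: DB = ⌊$29,529 × 125%/10⌋ = $3,691; SL = ⌊$25,329/9⌋ = $2,814 → take DB $3,691. Book value $25,838.
Year 3: DB = ⌊$25,838 × 125%/10⌋ = $3,229; SL = ⌊$21,638/8⌋ = $2,704 → take DB $3,229. Book value $22,609.
Year 4: DB = ⌊$22,609 × 125%/10⌋ = $2,826; SL = ⌊$18,409/7⌋ = $2,629 → take DB $2,826. Book value $19,783.
Year 5: DB = ⌊$19,783 × 125%/10⌋ = $2,472; SL = ⌊$15,583/6⌋ = $2,597 → take SL $2,597. Book value $17,186.

$17,186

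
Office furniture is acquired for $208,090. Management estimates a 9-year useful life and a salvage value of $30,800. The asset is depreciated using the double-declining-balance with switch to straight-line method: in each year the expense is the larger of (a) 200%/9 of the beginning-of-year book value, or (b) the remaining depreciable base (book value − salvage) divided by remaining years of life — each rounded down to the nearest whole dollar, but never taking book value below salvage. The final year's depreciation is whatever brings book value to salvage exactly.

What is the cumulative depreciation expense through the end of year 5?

Depreciable base = $208,090 − $30,800 = $177,290.
Year 1: DB = ⌊$208,090 × 200%/9⌋ = $46,242; SL = ⌊$177,290/9⌋ = $19,698 → take DB $46,242. Book value $161,848.
Year 2: DB = ⌊$161,848 × 200%/9⌋ = $35,966; SL = ⌊$131,048/8⌋ = $16,381 → take DB $35,966. Book value $125,882.
Year 3: DB = ⌊$125,882 × 200%/9⌋ = $27,973; SL = ⌊$95,082/7⌋ = $13,583 → take DB $27,973. Book value $97,909.
Year 4: DB = ⌊$97,909 × 200%/9⌋ = $21,757; SL = ⌊$67,109/6⌋ = $11,184 → take DB $21,757. Book value $76,152.
Year 5: DB = ⌊$76,152 × 200%/9⌋ = $16,922; SL = ⌊$45,352/5⌋ = $9,070 → take DB $16,922. Book value $59,230.
Accumulated through year 5 = $208,090 − $59,230 = $148,860.

$148,860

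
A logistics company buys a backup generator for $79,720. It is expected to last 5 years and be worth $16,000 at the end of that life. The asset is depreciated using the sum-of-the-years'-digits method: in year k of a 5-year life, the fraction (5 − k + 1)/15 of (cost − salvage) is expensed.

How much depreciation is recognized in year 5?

$4,248

Depreciable base = $79,720 − $16,000 = $63,720.
Sum of the years' digits = 5+4+3+2+1 = 15.
Year 1: $63,720 × 5/15 = $21,240. Book value $58,480.
Year 2: $63,720 × 4/15 = $16,992. Book value $41,488.
Year 3: $63,720 × 3/15 = $12,744. Book value $28,744.
Year 4: $63,720 × 2/15 = $8,496. Book value $20,248.
Year 5: $63,720 × 1/15 = $4,248. Book value $16,000.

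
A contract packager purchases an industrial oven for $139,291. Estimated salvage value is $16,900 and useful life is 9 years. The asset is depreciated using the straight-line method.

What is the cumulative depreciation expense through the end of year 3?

Depreciable base = $139,291 − $16,900 = $122,391.
Annual expense = $122,391 / 9 = $13,599.
End of year 1: book value $125,692.
End of year 2: book value $112,093.
End of year 3: book value $98,494.
Accumulated through year 3 = $139,291 − $98,494 = $40,797.

$40,797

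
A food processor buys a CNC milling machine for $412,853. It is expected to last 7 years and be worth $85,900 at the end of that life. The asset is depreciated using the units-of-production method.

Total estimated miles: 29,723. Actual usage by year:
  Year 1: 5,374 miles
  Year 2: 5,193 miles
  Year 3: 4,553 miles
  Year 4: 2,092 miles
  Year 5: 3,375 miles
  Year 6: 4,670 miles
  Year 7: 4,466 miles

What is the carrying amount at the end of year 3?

Depreciable base = $412,853 − $85,900 = $326,953.
Rate = $326,953 / 29,723 miles = $11 per mile.
Year 1: 5,374 × $11 = $59,114. Book value $353,739.
Year 2: 5,193 × $11 = $57,123. Book value $296,616.
Year 3: 4,553 × $11 = $50,083. Book value $246,533.

$246,533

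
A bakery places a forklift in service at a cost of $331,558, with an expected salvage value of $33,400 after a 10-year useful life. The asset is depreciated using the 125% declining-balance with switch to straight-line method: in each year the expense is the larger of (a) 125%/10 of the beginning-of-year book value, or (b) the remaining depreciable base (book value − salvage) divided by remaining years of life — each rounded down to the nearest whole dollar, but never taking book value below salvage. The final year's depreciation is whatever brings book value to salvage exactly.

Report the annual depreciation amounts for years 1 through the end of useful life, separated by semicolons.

$41,444; $36,264; $31,731; $27,764; $26,825; $26,826; $26,826; $26,826; $26,826; $26,826

Depreciable base = $331,558 − $33,400 = $298,158.
Year 1: DB = ⌊$331,558 × 125%/10⌋ = $41,444; SL = ⌊$298,158/10⌋ = $29,815 → take DB $41,444. Book value $290,114.
Year 2: DB = ⌊$290,114 × 125%/10⌋ = $36,264; SL = ⌊$256,714/9⌋ = $28,523 → take DB $36,264. Book value $253,850.
Year 3: DB = ⌊$253,850 × 125%/10⌋ = $31,731; SL = ⌊$220,450/8⌋ = $27,556 → take DB $31,731. Book value $222,119.
Year 4: DB = ⌊$222,119 × 125%/10⌋ = $27,764; SL = ⌊$188,719/7⌋ = $26,959 → take DB $27,764. Book value $194,355.
Year 5: DB = ⌊$194,355 × 125%/10⌋ = $24,294; SL = ⌊$160,955/6⌋ = $26,825 → take SL $26,825. Book value $167,530.
Year 6: DB = ⌊$167,530 × 125%/10⌋ = $20,941; SL = ⌊$134,130/5⌋ = $26,826 → take SL $26,826. Book value $140,704.
Year 7: DB = ⌊$140,704 × 125%/10⌋ = $17,588; SL = ⌊$107,304/4⌋ = $26,826 → take SL $26,826. Book value $113,878.
Year 8: DB = ⌊$113,878 × 125%/10⌋ = $14,234; SL = ⌊$80,478/3⌋ = $26,826 → take SL $26,826. Book value $87,052.
Year 9: DB = ⌊$87,052 × 125%/10⌋ = $10,881; SL = ⌊$53,652/2⌋ = $26,826 → take SL $26,826. Book value $60,226.
Year 10 (final): $60,226 − $33,400 = $26,826. Book value $33,400.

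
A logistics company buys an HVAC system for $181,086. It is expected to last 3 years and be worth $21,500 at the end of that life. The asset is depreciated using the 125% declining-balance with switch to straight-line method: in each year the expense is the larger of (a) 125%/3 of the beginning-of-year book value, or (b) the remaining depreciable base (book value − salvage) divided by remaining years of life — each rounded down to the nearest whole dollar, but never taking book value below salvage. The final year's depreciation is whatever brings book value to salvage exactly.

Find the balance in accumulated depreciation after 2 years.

Depreciable base = $181,086 − $21,500 = $159,586.
Year 1: DB = ⌊$181,086 × 125%/3⌋ = $75,452; SL = ⌊$159,586/3⌋ = $53,195 → take DB $75,452. Book value $105,634.
Year 2: DB = ⌊$105,634 × 125%/3⌋ = $44,014; SL = ⌊$84,134/2⌋ = $42,067 → take DB $44,014. Book value $61,620.
Accumulated through year 2 = $181,086 − $61,620 = $119,466.

$119,466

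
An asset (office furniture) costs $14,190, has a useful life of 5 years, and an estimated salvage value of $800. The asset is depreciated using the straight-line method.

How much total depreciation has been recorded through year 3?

Depreciable base = $14,190 − $800 = $13,390.
Annual expense = $13,390 / 5 = $2,678.
End of year 1: book value $11,512.
End of year 2: book value $8,834.
End of year 3: book value $6,156.
Accumulated through year 3 = $14,190 − $6,156 = $8,034.

$8,034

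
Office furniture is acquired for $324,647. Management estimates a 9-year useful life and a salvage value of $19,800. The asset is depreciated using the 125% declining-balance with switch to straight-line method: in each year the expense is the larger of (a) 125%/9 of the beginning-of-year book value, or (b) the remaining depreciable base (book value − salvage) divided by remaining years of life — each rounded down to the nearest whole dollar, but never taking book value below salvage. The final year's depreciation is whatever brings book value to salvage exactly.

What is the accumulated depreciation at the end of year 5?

Depreciable base = $324,647 − $19,800 = $304,847.
Year 1: DB = ⌊$324,647 × 125%/9⌋ = $45,089; SL = ⌊$304,847/9⌋ = $33,871 → take DB $45,089. Book value $279,558.
Year 2: DB = ⌊$279,558 × 125%/9⌋ = $38,827; SL = ⌊$259,758/8⌋ = $32,469 → take DB $38,827. Book value $240,731.
Year 3: DB = ⌊$240,731 × 125%/9⌋ = $33,434; SL = ⌊$220,931/7⌋ = $31,561 → take DB $33,434. Book value $207,297.
Year 4: DB = ⌊$207,297 × 125%/9⌋ = $28,791; SL = ⌊$187,497/6⌋ = $31,249 → take SL $31,249. Book value $176,048.
Year 5: DB = ⌊$176,048 × 125%/9⌋ = $24,451; SL = ⌊$156,248/5⌋ = $31,249 → take SL $31,249. Book value $144,799.
Accumulated through year 5 = $324,647 − $144,799 = $179,848.

$179,848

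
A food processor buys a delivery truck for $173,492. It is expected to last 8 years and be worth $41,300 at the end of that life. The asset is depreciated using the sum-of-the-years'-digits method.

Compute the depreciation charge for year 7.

$7,344

Depreciable base = $173,492 − $41,300 = $132,192.
Sum of the years' digits = 8+7+6+5+4+3+2+1 = 36.
Year 1: $132,192 × 8/36 = $29,376. Book value $144,116.
Year 2: $132,192 × 7/36 = $25,704. Book value $118,412.
Year 3: $132,192 × 6/36 = $22,032. Book value $96,380.
Year 4: $132,192 × 5/36 = $18,360. Book value $78,020.
Year 5: $132,192 × 4/36 = $14,688. Book value $63,332.
Year 6: $132,192 × 3/36 = $11,016. Book value $52,316.
Year 7: $132,192 × 2/36 = $7,344. Book value $44,972.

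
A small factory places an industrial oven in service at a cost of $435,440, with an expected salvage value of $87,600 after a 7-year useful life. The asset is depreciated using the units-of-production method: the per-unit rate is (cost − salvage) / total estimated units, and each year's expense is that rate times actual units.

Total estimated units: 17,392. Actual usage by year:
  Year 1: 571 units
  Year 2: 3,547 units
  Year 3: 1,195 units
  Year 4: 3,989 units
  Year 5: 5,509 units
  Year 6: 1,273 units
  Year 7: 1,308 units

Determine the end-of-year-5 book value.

Depreciable base = $435,440 − $87,600 = $347,840.
Rate = $347,840 / 17,392 units = $20 per unit.
Year 1: 571 × $20 = $11,420. Book value $424,020.
Year 2: 3,547 × $20 = $70,940. Book value $353,080.
Year 3: 1,195 × $20 = $23,900. Book value $329,180.
Year 4: 3,989 × $20 = $79,780. Book value $249,400.
Year 5: 5,509 × $20 = $110,180. Book value $139,220.

$139,220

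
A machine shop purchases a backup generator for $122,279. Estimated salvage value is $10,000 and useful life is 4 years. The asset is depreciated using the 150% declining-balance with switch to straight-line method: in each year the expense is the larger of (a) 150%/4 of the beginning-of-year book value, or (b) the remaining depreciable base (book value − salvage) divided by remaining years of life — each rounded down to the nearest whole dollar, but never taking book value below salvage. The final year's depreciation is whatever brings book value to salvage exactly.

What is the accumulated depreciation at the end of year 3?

$93,396

Depreciable base = $122,279 − $10,000 = $112,279.
Year 1: DB = ⌊$122,279 × 150%/4⌋ = $45,854; SL = ⌊$112,279/4⌋ = $28,069 → take DB $45,854. Book value $76,425.
Year 2: DB = ⌊$76,425 × 150%/4⌋ = $28,659; SL = ⌊$66,425/3⌋ = $22,141 → take DB $28,659. Book value $47,766.
Year 3: DB = ⌊$47,766 × 150%/4⌋ = $17,912; SL = ⌊$37,766/2⌋ = $18,883 → take SL $18,883. Book value $28,883.
Accumulated through year 3 = $122,279 − $28,883 = $93,396.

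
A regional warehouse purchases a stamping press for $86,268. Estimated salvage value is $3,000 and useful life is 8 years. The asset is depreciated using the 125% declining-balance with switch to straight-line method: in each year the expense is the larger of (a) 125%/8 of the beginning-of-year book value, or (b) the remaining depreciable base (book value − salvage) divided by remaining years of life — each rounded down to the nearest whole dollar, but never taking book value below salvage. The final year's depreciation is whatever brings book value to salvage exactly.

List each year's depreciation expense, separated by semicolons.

$13,479; $11,373; $9,736; $9,736; $9,736; $9,736; $9,736; $9,736

Depreciable base = $86,268 − $3,000 = $83,268.
Year 1: DB = ⌊$86,268 × 125%/8⌋ = $13,479; SL = ⌊$83,268/8⌋ = $10,408 → take DB $13,479. Book value $72,789.
Year 2: DB = ⌊$72,789 × 125%/8⌋ = $11,373; SL = ⌊$69,789/7⌋ = $9,969 → take DB $11,373. Book value $61,416.
Year 3: DB = ⌊$61,416 × 125%/8⌋ = $9,596; SL = ⌊$58,416/6⌋ = $9,736 → take SL $9,736. Book value $51,680.
Year 4: DB = ⌊$51,680 × 125%/8⌋ = $8,075; SL = ⌊$48,680/5⌋ = $9,736 → take SL $9,736. Book value $41,944.
Year 5: DB = ⌊$41,944 × 125%/8⌋ = $6,553; SL = ⌊$38,944/4⌋ = $9,736 → take SL $9,736. Book value $32,208.
Year 6: DB = ⌊$32,208 × 125%/8⌋ = $5,032; SL = ⌊$29,208/3⌋ = $9,736 → take SL $9,736. Book value $22,472.
Year 7: DB = ⌊$22,472 × 125%/8⌋ = $3,511; SL = ⌊$19,472/2⌋ = $9,736 → take SL $9,736. Book value $12,736.
Year 8 (final): $12,736 − $3,000 = $9,736. Book value $3,000.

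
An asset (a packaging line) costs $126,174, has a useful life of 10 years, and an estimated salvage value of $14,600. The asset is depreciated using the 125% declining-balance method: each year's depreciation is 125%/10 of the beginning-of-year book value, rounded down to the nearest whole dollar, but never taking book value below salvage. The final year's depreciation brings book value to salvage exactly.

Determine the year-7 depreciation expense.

Depreciable base = $126,174 − $14,600 = $111,574.
Year 1: ⌊$126,174 × 125%/10⌋ = $15,771. Book value $110,403.
Year 2: ⌊$110,403 × 125%/10⌋ = $13,800. Book value $96,603.
Year 3: ⌊$96,603 × 125%/10⌋ = $12,075. Book value $84,528.
Year 4: ⌊$84,528 × 125%/10⌋ = $10,566. Book value $73,962.
Year 5: ⌊$73,962 × 125%/10⌋ = $9,245. Book value $64,717.
Year 6: ⌊$64,717 × 125%/10⌋ = $8,089. Book value $56,628.
Year 7: ⌊$56,628 × 125%/10⌋ = $7,078. Book value $49,550.

$7,078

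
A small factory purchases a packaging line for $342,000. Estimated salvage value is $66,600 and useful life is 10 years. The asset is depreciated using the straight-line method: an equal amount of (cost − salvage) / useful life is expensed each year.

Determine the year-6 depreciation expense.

Depreciable base = $342,000 − $66,600 = $275,400.
Annual expense = $275,400 / 10 = $27,540.

$27,540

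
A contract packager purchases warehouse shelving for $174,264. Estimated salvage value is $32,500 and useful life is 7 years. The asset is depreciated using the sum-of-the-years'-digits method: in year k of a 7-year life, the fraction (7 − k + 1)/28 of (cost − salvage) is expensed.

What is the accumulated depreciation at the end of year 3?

Depreciable base = $174,264 − $32,500 = $141,764.
Sum of the years' digits = 7+6+5+4+3+2+1 = 28.
Year 1: $141,764 × 7/28 = $35,441. Book value $138,823.
Year 2: $141,764 × 6/28 = $30,378. Book value $108,445.
Year 3: $141,764 × 5/28 = $25,315. Book value $83,130.
Accumulated through year 3 = $174,264 − $83,130 = $91,134.

$91,134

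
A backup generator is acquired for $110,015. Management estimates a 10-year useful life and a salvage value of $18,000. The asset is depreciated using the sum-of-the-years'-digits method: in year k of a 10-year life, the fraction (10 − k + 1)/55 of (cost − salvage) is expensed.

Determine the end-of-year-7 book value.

Depreciable base = $110,015 − $18,000 = $92,015.
Sum of the years' digits = 10+9+8+7+6+5+4+3+2+1 = 55.
Year 1: $92,015 × 10/55 = $16,730. Book value $93,285.
Year 2: $92,015 × 9/55 = $15,057. Book value $78,228.
Year 3: $92,015 × 8/55 = $13,384. Book value $64,844.
Year 4: $92,015 × 7/55 = $11,711. Book value $53,133.
Year 5: $92,015 × 6/55 = $10,038. Book value $43,095.
Year 6: $92,015 × 5/55 = $8,365. Book value $34,730.
Year 7: $92,015 × 4/55 = $6,692. Book value $28,038.

$28,038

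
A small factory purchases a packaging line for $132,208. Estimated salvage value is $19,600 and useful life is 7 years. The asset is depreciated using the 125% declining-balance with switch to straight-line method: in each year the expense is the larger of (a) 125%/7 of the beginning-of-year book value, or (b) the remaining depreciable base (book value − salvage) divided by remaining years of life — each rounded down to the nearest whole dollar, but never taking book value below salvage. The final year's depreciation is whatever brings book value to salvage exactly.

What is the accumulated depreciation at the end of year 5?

$85,768

Depreciable base = $132,208 − $19,600 = $112,608.
Year 1: DB = ⌊$132,208 × 125%/7⌋ = $23,608; SL = ⌊$112,608/7⌋ = $16,086 → take DB $23,608. Book value $108,600.
Year 2: DB = ⌊$108,600 × 125%/7⌋ = $19,392; SL = ⌊$89,000/6⌋ = $14,833 → take DB $19,392. Book value $89,208.
Year 3: DB = ⌊$89,208 × 125%/7⌋ = $15,930; SL = ⌊$69,608/5⌋ = $13,921 → take DB $15,930. Book value $73,278.
Year 4: DB = ⌊$73,278 × 125%/7⌋ = $13,085; SL = ⌊$53,678/4⌋ = $13,419 → take SL $13,419. Book value $59,859.
Year 5: DB = ⌊$59,859 × 125%/7⌋ = $10,689; SL = ⌊$40,259/3⌋ = $13,419 → take SL $13,419. Book value $46,440.
Accumulated through year 5 = $132,208 − $46,440 = $85,768.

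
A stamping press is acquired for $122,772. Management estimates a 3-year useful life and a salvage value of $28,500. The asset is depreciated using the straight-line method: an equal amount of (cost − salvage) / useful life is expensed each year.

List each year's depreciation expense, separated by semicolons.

$31,424; $31,424; $31,424

Depreciable base = $122,772 − $28,500 = $94,272.
Annual expense = $94,272 / 3 = $31,424.
End of year 1: book value $91,348.
End of year 2: book value $59,924.
End of year 3: book value $28,500.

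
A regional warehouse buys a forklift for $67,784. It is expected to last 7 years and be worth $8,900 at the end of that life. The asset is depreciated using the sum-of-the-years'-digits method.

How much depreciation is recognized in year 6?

Depreciable base = $67,784 − $8,900 = $58,884.
Sum of the years' digits = 7+6+5+4+3+2+1 = 28.
Year 1: $58,884 × 7/28 = $14,721. Book value $53,063.
Year 2: $58,884 × 6/28 = $12,618. Book value $40,445.
Year 3: $58,884 × 5/28 = $10,515. Book value $29,930.
Year 4: $58,884 × 4/28 = $8,412. Book value $21,518.
Year 5: $58,884 × 3/28 = $6,309. Book value $15,209.
Year 6: $58,884 × 2/28 = $4,206. Book value $11,003.

$4,206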